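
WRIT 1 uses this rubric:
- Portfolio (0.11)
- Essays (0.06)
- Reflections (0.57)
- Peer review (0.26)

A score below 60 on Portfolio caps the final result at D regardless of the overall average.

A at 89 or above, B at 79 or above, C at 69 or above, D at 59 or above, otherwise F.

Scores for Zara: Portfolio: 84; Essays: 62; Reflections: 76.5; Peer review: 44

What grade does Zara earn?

Portfolio score 84 ≥ 60: minimum met.
Weighted total:
  Portfolio 84 × 0.11 = 9.24
  Essays 62 × 0.06 = 3.72
  Reflections 76.5 × 0.57 = 43.605
  Peer review 44 × 0.26 = 11.44
Sum = 68.005
68.005 is ≥ 59 and < 69 → D

D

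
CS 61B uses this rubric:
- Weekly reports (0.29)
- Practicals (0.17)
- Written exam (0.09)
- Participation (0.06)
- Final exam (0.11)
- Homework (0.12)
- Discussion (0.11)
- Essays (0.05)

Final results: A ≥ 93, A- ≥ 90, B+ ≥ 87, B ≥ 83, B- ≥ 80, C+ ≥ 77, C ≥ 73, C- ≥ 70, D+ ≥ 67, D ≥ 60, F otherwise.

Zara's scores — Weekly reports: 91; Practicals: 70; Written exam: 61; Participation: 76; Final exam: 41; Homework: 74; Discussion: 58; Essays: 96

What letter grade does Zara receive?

C-

Weighted total:
  Weekly reports 91 × 0.29 = 26.39
  Practicals 70 × 0.17 = 11.9
  Written exam 61 × 0.09 = 5.49
  Participation 76 × 0.06 = 4.56
  Final exam 41 × 0.11 = 4.51
  Homework 74 × 0.12 = 8.88
  Discussion 58 × 0.11 = 6.38
  Essays 96 × 0.05 = 4.8
Sum = 72.91
72.91 is ≥ 70 and < 73 → C-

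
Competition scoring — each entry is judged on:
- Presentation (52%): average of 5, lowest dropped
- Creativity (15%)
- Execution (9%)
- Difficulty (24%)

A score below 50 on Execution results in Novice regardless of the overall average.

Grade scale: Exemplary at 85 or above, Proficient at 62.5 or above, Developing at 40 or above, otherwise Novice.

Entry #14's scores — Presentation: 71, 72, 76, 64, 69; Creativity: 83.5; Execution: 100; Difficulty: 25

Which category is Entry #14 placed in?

Presentation: drop 64 → average of remaining 4 = 288/4 = 72
Execution score 100 ≥ 50: minimum met.
Weighted total:
  Presentation 72 × 0.52 = 37.44
  Creativity 83.5 × 0.15 = 12.525
  Execution 100 × 0.09 = 9
  Difficulty 25 × 0.24 = 6
Sum = 64.965
64.965 is ≥ 62.5 and < 85 → Proficient

Proficient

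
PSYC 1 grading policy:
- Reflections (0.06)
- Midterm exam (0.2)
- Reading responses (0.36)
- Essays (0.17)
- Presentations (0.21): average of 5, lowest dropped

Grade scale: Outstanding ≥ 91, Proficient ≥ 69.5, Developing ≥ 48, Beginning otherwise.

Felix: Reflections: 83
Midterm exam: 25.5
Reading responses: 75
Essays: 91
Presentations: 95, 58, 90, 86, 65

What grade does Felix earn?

Presentations: drop 58 → average of remaining 4 = 336/4 = 84
Weighted total:
  Reflections 83 × 0.06 = 4.98
  Midterm exam 25.5 × 0.2 = 5.1
  Reading responses 75 × 0.36 = 27
  Essays 91 × 0.17 = 15.47
  Presentations 84 × 0.21 = 17.64
Sum = 70.19
70.19 is ≥ 69.5 and < 91 → Proficient

Proficient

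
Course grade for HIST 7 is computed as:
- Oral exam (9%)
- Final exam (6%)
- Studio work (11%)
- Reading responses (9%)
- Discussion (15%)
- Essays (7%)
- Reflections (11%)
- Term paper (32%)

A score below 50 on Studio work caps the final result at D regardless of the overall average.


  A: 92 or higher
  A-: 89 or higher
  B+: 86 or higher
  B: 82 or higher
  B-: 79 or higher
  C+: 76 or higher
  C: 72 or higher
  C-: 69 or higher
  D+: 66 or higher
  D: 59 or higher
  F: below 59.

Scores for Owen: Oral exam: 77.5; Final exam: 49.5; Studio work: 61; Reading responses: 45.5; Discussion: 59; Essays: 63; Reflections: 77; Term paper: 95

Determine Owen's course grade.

Studio work score 61 ≥ 50: minimum met.
Weighted total:
  Oral exam 77.5 × 0.09 = 6.975
  Final exam 49.5 × 0.06 = 2.97
  Studio work 61 × 0.11 = 6.71
  Reading responses 45.5 × 0.09 = 4.095
  Discussion 59 × 0.15 = 8.85
  Essays 63 × 0.07 = 4.41
  Reflections 77 × 0.11 = 8.47
  Term paper 95 × 0.32 = 30.4
Sum = 72.88
72.88 is ≥ 72 and < 76 → C

C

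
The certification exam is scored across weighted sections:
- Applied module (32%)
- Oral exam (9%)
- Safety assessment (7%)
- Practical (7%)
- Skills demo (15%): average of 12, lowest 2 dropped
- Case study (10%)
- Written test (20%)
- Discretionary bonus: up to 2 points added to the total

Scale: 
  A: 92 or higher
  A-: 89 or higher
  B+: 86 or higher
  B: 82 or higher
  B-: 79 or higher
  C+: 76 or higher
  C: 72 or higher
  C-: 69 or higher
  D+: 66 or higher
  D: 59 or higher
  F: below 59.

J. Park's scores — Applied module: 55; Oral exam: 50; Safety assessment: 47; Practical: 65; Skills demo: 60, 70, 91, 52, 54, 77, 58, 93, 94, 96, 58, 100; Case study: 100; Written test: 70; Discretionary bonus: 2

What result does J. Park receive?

Skills demo: drop 52, 54 → average of remaining 10 = 797/10 = 79.7
Weighted total:
  Applied module 55 × 0.32 = 17.6
  Oral exam 50 × 0.09 = 4.5
  Safety assessment 47 × 0.07 = 3.29
  Practical 65 × 0.07 = 4.55
  Skills demo 79.7 × 0.15 = 11.955
  Case study 100 × 0.1 = 10
  Written test 70 × 0.2 = 14
Sum = 65.895
Discretionary bonus: 65.895 + 2 = 67.895
67.895 is ≥ 66 and < 69 → D+

D+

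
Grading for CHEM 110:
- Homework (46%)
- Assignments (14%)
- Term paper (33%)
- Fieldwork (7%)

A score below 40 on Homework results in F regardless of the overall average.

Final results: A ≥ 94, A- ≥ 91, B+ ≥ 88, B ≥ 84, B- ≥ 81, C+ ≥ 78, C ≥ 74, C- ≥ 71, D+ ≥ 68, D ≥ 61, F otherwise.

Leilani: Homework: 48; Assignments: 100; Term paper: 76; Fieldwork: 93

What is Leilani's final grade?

Homework score 48 ≥ 40: minimum met.
Weighted total:
  Homework 48 × 0.46 = 22.08
  Assignments 100 × 0.14 = 14
  Term paper 76 × 0.33 = 25.08
  Fieldwork 93 × 0.07 = 6.51
Sum = 67.67
67.67 is ≥ 61 and < 68 → D

D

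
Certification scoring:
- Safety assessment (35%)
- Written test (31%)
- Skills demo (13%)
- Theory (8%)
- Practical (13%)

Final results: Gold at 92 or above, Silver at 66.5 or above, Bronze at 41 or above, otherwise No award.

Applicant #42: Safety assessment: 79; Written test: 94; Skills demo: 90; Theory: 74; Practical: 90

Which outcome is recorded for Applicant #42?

Weighted total:
  Safety assessment 79 × 0.35 = 27.65
  Written test 94 × 0.31 = 29.14
  Skills demo 90 × 0.13 = 11.7
  Theory 74 × 0.08 = 5.92
  Practical 90 × 0.13 = 11.7
Sum = 86.11
86.11 is ≥ 66.5 and < 92 → Silver

Silver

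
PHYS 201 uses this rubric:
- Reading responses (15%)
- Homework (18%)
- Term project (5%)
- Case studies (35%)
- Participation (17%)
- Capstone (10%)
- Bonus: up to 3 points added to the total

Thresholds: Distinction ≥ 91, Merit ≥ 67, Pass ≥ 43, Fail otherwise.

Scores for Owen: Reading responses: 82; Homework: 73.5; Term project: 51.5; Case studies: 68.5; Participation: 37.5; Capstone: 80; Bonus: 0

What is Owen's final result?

Weighted total:
  Reading responses 82 × 0.15 = 12.3
  Homework 73.5 × 0.18 = 13.23
  Term project 51.5 × 0.05 = 2.575
  Case studies 68.5 × 0.35 = 23.975
  Participation 37.5 × 0.17 = 6.375
  Capstone 80 × 0.1 = 8
Sum = 66.455
Bonus: 66.455 + 0 = 66.455
66.455 is ≥ 43 and < 67 → Pass

Pass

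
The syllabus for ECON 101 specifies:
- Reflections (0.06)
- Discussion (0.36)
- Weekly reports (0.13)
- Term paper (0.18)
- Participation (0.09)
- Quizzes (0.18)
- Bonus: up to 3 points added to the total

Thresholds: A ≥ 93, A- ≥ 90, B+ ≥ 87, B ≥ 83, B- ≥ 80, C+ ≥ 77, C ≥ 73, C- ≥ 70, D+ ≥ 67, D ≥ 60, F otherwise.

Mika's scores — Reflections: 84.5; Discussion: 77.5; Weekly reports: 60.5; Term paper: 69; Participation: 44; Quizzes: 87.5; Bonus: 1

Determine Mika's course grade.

C

Weighted total:
  Reflections 84.5 × 0.06 = 5.07
  Discussion 77.5 × 0.36 = 27.9
  Weekly reports 60.5 × 0.13 = 7.865
  Term paper 69 × 0.18 = 12.42
  Participation 44 × 0.09 = 3.96
  Quizzes 87.5 × 0.18 = 15.75
Sum = 72.965
Bonus: 72.965 + 1 = 73.965
73.965 is ≥ 73 and < 77 → C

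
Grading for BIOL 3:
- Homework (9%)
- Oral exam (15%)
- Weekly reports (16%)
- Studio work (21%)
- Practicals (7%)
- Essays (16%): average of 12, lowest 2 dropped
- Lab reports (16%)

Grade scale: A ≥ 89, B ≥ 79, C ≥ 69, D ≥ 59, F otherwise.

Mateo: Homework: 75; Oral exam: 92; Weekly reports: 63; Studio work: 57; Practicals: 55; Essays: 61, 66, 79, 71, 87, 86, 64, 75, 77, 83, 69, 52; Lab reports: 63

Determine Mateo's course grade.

Essays: drop 52, 61 → average of remaining 10 = 757/10 = 75.7
Weighted total:
  Homework 75 × 0.09 = 6.75
  Oral exam 92 × 0.15 = 13.8
  Weekly reports 63 × 0.16 = 10.08
  Studio work 57 × 0.21 = 11.97
  Practicals 55 × 0.07 = 3.85
  Essays 75.7 × 0.16 = 12.112
  Lab reports 63 × 0.16 = 10.08
Sum = 68.642
68.642 is ≥ 59 and < 69 → D

D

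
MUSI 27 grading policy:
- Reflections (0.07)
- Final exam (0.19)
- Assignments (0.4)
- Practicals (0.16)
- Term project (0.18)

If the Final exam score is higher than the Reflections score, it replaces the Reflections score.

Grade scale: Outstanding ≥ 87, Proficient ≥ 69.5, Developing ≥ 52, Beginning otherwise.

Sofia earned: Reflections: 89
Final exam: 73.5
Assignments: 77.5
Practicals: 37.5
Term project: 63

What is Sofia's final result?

Final exam (73.5) ≤ Reflections (89), so Reflections stays at 89.
Weighted total:
  Reflections 89 × 0.07 = 6.23
  Final exam 73.5 × 0.19 = 13.965
  Assignments 77.5 × 0.4 = 31
  Practicals 37.5 × 0.16 = 6
  Term project 63 × 0.18 = 11.34
Sum = 68.535
68.535 is ≥ 52 and < 69.5 → Developing

Developing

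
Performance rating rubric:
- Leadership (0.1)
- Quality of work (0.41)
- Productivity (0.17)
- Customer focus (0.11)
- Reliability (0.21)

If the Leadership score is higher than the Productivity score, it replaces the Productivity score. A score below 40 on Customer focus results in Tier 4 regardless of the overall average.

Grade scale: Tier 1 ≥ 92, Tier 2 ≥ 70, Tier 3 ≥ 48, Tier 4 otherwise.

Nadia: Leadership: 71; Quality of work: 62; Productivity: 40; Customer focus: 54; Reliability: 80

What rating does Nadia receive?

Tier 3

Leadership (71) > Productivity (40), so Productivity counts as 71.
Customer focus score 54 ≥ 40: minimum met.
Weighted total:
  Leadership 71 × 0.1 = 7.1
  Quality of work 62 × 0.41 = 25.42
  Productivity 71 × 0.17 = 12.07
  Customer focus 54 × 0.11 = 5.94
  Reliability 80 × 0.21 = 16.8
Sum = 67.33
67.33 is ≥ 48 and < 70 → Tier 3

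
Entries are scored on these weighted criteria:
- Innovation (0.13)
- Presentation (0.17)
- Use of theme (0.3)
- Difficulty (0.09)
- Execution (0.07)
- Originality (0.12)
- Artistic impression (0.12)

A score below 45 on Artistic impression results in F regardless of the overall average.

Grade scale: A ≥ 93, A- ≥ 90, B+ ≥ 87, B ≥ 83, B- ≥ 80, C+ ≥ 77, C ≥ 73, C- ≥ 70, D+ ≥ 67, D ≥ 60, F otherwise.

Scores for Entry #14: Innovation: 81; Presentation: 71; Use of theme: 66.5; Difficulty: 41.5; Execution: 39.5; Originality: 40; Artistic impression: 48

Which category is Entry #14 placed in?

F

Artistic impression score 48 ≥ 45: minimum met.
Weighted total:
  Innovation 81 × 0.13 = 10.53
  Presentation 71 × 0.17 = 12.07
  Use of theme 66.5 × 0.3 = 19.95
  Difficulty 41.5 × 0.09 = 3.735
  Execution 39.5 × 0.07 = 2.765
  Originality 40 × 0.12 = 4.8
  Artistic impression 48 × 0.12 = 5.76
Sum = 59.61
59.61 < 60 → F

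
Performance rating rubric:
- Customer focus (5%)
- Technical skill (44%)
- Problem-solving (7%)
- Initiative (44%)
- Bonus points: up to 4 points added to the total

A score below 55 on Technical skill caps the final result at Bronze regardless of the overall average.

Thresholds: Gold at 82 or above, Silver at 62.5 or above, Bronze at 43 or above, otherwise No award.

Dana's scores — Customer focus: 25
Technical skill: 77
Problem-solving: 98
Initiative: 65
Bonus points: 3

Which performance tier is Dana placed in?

Silver

Technical skill score 77 ≥ 55: minimum met.
Weighted total:
  Customer focus 25 × 0.05 = 1.25
  Technical skill 77 × 0.44 = 33.88
  Problem-solving 98 × 0.07 = 6.86
  Initiative 65 × 0.44 = 28.6
Sum = 70.59
Bonus points: 70.59 + 3 = 73.59
73.59 is ≥ 62.5 and < 82 → Silver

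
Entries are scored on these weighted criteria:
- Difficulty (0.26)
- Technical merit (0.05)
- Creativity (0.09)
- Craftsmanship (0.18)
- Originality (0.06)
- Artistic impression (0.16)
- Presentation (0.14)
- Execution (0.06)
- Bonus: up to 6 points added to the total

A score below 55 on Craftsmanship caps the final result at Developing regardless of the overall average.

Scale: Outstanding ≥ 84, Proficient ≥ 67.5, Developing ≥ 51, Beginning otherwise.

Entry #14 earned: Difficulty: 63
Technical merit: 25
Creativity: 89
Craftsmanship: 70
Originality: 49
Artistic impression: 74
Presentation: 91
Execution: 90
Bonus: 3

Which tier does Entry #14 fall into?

Craftsmanship score 70 ≥ 55: minimum met.
Weighted total:
  Difficulty 63 × 0.26 = 16.38
  Technical merit 25 × 0.05 = 1.25
  Creativity 89 × 0.09 = 8.01
  Craftsmanship 70 × 0.18 = 12.6
  Originality 49 × 0.06 = 2.94
  Artistic impression 74 × 0.16 = 11.84
  Presentation 91 × 0.14 = 12.74
  Execution 90 × 0.06 = 5.4
Sum = 71.16
Bonus: 71.16 + 3 = 74.16
74.16 is ≥ 67.5 and < 84 → Proficient

Proficient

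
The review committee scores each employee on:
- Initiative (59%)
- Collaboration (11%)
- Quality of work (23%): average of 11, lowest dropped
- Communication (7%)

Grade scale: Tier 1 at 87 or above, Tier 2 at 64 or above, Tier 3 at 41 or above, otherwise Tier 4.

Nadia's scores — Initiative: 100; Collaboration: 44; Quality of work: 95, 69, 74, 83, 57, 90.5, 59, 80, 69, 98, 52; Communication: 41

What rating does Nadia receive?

Quality of work: drop 52 → average of remaining 10 = 774.5/10 = 77.45
Weighted total:
  Initiative 100 × 0.59 = 59
  Collaboration 44 × 0.11 = 4.84
  Quality of work 77.45 × 0.23 = 17.8135
  Communication 41 × 0.07 = 2.87
Sum = 84.5235
84.5235 is ≥ 64 and < 87 → Tier 2

Tier 2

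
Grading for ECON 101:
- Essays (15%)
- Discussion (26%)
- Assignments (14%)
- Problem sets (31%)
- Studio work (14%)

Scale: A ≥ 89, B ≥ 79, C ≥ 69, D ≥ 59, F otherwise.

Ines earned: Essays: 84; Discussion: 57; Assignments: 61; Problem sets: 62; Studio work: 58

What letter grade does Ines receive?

Weighted total:
  Essays 84 × 0.15 = 12.6
  Discussion 57 × 0.26 = 14.82
  Assignments 61 × 0.14 = 8.54
  Problem sets 62 × 0.31 = 19.22
  Studio work 58 × 0.14 = 8.12
Sum = 63.3
63.3 is ≥ 59 and < 69 → D

D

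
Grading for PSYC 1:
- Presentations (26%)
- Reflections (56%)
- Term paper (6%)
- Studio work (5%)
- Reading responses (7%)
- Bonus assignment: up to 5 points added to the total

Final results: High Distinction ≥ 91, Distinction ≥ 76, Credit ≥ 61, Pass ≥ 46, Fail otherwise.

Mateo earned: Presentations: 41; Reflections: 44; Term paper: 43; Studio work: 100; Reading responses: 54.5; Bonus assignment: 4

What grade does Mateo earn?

Pass

Weighted total:
  Presentations 41 × 0.26 = 10.66
  Reflections 44 × 0.56 = 24.64
  Term paper 43 × 0.06 = 2.58
  Studio work 100 × 0.05 = 5
  Reading responses 54.5 × 0.07 = 3.815
Sum = 46.695
Bonus assignment: 46.695 + 4 = 50.695
50.695 is ≥ 46 and < 61 → Pass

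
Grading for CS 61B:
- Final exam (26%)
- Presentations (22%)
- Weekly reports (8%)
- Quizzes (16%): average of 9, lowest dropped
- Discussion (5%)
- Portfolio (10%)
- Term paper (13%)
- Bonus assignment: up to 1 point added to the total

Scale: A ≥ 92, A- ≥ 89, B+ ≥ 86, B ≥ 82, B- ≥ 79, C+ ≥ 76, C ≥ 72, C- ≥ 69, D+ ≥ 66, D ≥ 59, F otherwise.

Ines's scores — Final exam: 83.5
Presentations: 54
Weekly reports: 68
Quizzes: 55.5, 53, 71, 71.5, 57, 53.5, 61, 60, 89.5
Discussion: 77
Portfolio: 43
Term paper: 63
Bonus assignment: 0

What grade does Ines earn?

D

Quizzes: drop 53 → average of remaining 8 = 519/8 = 64.875
Weighted total:
  Final exam 83.5 × 0.26 = 21.71
  Presentations 54 × 0.22 = 11.88
  Weekly reports 68 × 0.08 = 5.44
  Quizzes 64.875 × 0.16 = 10.38
  Discussion 77 × 0.05 = 3.85
  Portfolio 43 × 0.1 = 4.3
  Term paper 63 × 0.13 = 8.19
Sum = 65.75
Bonus assignment: 65.75 + 0 = 65.75
65.75 is ≥ 59 and < 66 → D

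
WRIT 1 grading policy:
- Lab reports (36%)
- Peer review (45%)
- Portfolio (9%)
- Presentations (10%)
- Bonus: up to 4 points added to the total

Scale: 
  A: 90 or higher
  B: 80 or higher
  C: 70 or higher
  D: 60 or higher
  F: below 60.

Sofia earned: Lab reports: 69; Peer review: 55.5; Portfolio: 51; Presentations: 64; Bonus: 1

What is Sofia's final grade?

Weighted total:
  Lab reports 69 × 0.36 = 24.84
  Peer review 55.5 × 0.45 = 24.975
  Portfolio 51 × 0.09 = 4.59
  Presentations 64 × 0.1 = 6.4
Sum = 60.805
Bonus: 60.805 + 1 = 61.805
61.805 is ≥ 60 and < 70 → D

D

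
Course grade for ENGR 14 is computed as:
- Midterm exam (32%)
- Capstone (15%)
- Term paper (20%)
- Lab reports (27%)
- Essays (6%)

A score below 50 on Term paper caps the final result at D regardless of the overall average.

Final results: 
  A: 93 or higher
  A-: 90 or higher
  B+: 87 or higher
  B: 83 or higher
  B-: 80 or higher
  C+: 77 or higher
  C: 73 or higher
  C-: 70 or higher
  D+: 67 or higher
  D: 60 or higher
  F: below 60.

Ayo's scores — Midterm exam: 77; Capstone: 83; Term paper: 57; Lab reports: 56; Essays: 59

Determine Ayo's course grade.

D+

Term paper score 57 ≥ 50: minimum met.
Weighted total:
  Midterm exam 77 × 0.32 = 24.64
  Capstone 83 × 0.15 = 12.45
  Term paper 57 × 0.2 = 11.4
  Lab reports 56 × 0.27 = 15.12
  Essays 59 × 0.06 = 3.54
Sum = 67.15
67.15 is ≥ 67 and < 70 → D+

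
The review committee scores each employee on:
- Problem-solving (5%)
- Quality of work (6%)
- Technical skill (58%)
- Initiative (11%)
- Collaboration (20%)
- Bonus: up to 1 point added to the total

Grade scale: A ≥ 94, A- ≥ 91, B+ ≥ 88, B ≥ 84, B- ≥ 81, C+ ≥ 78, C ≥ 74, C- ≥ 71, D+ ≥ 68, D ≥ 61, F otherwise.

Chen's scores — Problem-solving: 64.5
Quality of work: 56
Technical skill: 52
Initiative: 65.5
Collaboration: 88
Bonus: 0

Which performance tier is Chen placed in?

D

Weighted total:
  Problem-solving 64.5 × 0.05 = 3.225
  Quality of work 56 × 0.06 = 3.36
  Technical skill 52 × 0.58 = 30.16
  Initiative 65.5 × 0.11 = 7.205
  Collaboration 88 × 0.2 = 17.6
Sum = 61.55
Bonus: 61.55 + 0 = 61.55
61.55 is ≥ 61 and < 68 → D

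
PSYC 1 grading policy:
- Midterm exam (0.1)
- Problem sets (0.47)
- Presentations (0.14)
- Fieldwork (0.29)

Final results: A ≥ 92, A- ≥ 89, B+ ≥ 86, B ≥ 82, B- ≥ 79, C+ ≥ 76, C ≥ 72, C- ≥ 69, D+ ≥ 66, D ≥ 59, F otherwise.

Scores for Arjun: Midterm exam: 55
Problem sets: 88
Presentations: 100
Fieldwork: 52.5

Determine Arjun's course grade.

Weighted total:
  Midterm exam 55 × 0.1 = 5.5
  Problem sets 88 × 0.47 = 41.36
  Presentations 100 × 0.14 = 14
  Fieldwork 52.5 × 0.29 = 15.225
Sum = 76.085
76.085 is ≥ 76 and < 79 → C+

C+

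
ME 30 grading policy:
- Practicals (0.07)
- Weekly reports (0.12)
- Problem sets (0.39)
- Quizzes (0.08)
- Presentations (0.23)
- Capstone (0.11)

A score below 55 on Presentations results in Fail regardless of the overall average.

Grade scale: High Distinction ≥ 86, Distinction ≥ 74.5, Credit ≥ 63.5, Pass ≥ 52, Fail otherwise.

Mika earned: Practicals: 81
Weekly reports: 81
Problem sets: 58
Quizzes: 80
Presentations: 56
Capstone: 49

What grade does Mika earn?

Pass

Presentations score 56 ≥ 55: minimum met.
Weighted total:
  Practicals 81 × 0.07 = 5.67
  Weekly reports 81 × 0.12 = 9.72
  Problem sets 58 × 0.39 = 22.62
  Quizzes 80 × 0.08 = 6.4
  Presentations 56 × 0.23 = 12.88
  Capstone 49 × 0.11 = 5.39
Sum = 62.68
62.68 is ≥ 52 and < 63.5 → Pass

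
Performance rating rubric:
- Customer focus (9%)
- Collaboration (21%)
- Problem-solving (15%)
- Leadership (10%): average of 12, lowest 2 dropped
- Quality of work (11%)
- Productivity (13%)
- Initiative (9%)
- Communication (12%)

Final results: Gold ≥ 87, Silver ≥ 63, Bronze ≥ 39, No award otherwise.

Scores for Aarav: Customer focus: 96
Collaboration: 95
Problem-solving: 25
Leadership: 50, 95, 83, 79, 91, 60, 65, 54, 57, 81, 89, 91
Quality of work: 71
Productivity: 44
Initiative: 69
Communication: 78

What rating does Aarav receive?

Silver

Leadership: drop 50, 54 → average of remaining 10 = 791/10 = 79.1
Weighted total:
  Customer focus 96 × 0.09 = 8.64
  Collaboration 95 × 0.21 = 19.95
  Problem-solving 25 × 0.15 = 3.75
  Leadership 79.1 × 0.1 = 7.91
  Quality of work 71 × 0.11 = 7.81
  Productivity 44 × 0.13 = 5.72
  Initiative 69 × 0.09 = 6.21
  Communication 78 × 0.12 = 9.36
Sum = 69.35
69.35 is ≥ 63 and < 87 → Silver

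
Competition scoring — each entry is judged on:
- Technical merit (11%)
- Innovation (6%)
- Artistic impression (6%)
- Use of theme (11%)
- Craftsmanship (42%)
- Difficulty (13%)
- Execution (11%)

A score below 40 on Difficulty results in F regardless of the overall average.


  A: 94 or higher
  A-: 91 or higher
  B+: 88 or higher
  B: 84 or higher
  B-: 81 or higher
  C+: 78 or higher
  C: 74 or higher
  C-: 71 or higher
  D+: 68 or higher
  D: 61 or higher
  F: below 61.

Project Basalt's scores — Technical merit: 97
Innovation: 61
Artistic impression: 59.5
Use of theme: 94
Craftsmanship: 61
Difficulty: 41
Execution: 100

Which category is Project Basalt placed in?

D+

Difficulty score 41 ≥ 40: minimum met.
Weighted total:
  Technical merit 97 × 0.11 = 10.67
  Innovation 61 × 0.06 = 3.66
  Artistic impression 59.5 × 0.06 = 3.57
  Use of theme 94 × 0.11 = 10.34
  Craftsmanship 61 × 0.42 = 25.62
  Difficulty 41 × 0.13 = 5.33
  Execution 100 × 0.11 = 11
Sum = 70.19
70.19 is ≥ 68 and < 71 → D+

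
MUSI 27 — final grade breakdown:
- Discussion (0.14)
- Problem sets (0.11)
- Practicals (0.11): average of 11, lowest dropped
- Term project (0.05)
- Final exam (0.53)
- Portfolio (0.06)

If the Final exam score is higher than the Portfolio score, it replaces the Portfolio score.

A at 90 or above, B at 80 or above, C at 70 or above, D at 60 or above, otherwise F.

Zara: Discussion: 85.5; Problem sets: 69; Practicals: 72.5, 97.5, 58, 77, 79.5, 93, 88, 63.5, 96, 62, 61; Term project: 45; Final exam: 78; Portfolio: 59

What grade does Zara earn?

Practicals: drop 58 → average of remaining 10 = 790/10 = 79
Final exam (78) > Portfolio (59), so Portfolio counts as 78.
Weighted total:
  Discussion 85.5 × 0.14 = 11.97
  Problem sets 69 × 0.11 = 7.59
  Practicals 79 × 0.11 = 8.69
  Term project 45 × 0.05 = 2.25
  Final exam 78 × 0.53 = 41.34
  Portfolio 78 × 0.06 = 4.68
Sum = 76.52
76.52 is ≥ 70 and < 80 → C

C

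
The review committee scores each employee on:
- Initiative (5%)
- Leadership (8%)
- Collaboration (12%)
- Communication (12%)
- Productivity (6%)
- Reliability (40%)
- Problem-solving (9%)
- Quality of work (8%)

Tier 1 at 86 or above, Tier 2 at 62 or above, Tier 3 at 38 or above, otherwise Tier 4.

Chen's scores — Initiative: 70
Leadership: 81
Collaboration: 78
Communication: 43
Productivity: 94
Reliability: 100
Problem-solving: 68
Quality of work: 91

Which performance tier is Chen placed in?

Weighted total:
  Initiative 70 × 0.05 = 3.5
  Leadership 81 × 0.08 = 6.48
  Collaboration 78 × 0.12 = 9.36
  Communication 43 × 0.12 = 5.16
  Productivity 94 × 0.06 = 5.64
  Reliability 100 × 0.4 = 40
  Problem-solving 68 × 0.09 = 6.12
  Quality of work 91 × 0.08 = 7.28
Sum = 83.54
83.54 is ≥ 62 and < 86 → Tier 2

Tier 2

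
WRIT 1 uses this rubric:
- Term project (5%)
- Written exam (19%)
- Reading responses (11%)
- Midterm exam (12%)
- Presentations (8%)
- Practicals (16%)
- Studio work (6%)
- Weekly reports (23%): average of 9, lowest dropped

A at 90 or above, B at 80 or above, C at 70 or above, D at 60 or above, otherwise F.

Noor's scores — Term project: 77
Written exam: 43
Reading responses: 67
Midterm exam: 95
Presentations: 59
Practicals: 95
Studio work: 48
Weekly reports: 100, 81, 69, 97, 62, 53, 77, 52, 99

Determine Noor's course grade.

C

Weekly reports: drop 52 → average of remaining 8 = 638/8 = 79.75
Weighted total:
  Term project 77 × 0.05 = 3.85
  Written exam 43 × 0.19 = 8.17
  Reading responses 67 × 0.11 = 7.37
  Midterm exam 95 × 0.12 = 11.4
  Presentations 59 × 0.08 = 4.72
  Practicals 95 × 0.16 = 15.2
  Studio work 48 × 0.06 = 2.88
  Weekly reports 79.75 × 0.23 = 18.3425
Sum = 71.9325
71.9325 is ≥ 70 and < 80 → C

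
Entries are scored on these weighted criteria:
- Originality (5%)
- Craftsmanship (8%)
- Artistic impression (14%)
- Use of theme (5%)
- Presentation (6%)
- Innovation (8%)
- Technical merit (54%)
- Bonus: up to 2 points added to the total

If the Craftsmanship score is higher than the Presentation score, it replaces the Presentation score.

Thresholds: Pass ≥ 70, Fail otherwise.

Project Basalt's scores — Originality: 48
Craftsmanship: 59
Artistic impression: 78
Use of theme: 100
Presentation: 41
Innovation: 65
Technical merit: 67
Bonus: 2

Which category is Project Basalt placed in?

Craftsmanship (59) > Presentation (41), so Presentation counts as 59.
Weighted total:
  Originality 48 × 0.05 = 2.4
  Craftsmanship 59 × 0.08 = 4.72
  Artistic impression 78 × 0.14 = 10.92
  Use of theme 100 × 0.05 = 5
  Presentation 59 × 0.06 = 3.54
  Innovation 65 × 0.08 = 5.2
  Technical merit 67 × 0.54 = 36.18
Sum = 67.96
Bonus: 67.96 + 2 = 69.96
69.96 < 70 → Fail

Fail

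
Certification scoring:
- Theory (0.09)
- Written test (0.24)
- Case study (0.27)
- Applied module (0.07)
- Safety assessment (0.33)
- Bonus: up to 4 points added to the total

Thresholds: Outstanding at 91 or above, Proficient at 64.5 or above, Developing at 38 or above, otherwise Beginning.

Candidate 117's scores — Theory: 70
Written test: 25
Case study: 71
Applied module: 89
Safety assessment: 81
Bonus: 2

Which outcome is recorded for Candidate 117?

Weighted total:
  Theory 70 × 0.09 = 6.3
  Written test 25 × 0.24 = 6
  Case study 71 × 0.27 = 19.17
  Applied module 89 × 0.07 = 6.23
  Safety assessment 81 × 0.33 = 26.73
Sum = 64.43
Bonus: 64.43 + 2 = 66.43
66.43 is ≥ 64.5 and < 91 → Proficient

Proficient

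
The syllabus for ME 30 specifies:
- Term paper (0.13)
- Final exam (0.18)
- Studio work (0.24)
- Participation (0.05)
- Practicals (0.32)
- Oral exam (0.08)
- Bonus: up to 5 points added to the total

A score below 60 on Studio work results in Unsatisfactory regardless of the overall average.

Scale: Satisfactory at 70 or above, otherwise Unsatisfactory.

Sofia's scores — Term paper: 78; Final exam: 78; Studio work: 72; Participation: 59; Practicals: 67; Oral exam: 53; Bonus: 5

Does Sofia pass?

Studio work score 72 ≥ 60: minimum met.
Weighted total:
  Term paper 78 × 0.13 = 10.14
  Final exam 78 × 0.18 = 14.04
  Studio work 72 × 0.24 = 17.28
  Participation 59 × 0.05 = 2.95
  Practicals 67 × 0.32 = 21.44
  Oral exam 53 × 0.08 = 4.24
Sum = 70.09
Bonus: 70.09 + 5 = 75.09
75.09 ≥ 70 → Satisfactory

Satisfactory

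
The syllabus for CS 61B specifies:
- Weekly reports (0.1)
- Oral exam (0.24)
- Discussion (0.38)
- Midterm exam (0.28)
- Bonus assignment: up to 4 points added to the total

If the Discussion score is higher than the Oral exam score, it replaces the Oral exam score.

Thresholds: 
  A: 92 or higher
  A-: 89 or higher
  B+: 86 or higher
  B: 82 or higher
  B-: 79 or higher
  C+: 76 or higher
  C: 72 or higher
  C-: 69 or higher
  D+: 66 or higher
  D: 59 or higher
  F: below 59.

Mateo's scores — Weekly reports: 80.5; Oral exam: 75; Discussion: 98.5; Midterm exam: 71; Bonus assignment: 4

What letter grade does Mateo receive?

Discussion (98.5) > Oral exam (75), so Oral exam counts as 98.5.
Weighted total:
  Weekly reports 80.5 × 0.1 = 8.05
  Oral exam 98.5 × 0.24 = 23.64
  Discussion 98.5 × 0.38 = 37.43
  Midterm exam 71 × 0.28 = 19.88
Sum = 89
Bonus assignment: 89 + 4 = 93
93 ≥ 92 → A

A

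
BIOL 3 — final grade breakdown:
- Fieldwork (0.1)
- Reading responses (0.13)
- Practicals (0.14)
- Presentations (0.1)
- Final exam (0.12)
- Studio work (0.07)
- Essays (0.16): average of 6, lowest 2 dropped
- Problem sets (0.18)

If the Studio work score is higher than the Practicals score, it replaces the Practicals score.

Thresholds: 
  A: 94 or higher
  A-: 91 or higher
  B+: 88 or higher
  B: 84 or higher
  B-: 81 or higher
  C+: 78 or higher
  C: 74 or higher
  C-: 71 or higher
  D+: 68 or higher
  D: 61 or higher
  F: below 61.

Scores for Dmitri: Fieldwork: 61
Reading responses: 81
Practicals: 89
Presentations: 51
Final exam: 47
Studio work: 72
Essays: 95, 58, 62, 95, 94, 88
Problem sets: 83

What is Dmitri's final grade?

Essays: drop 58, 62 → average of remaining 4 = 372/4 = 93
Studio work (72) ≤ Practicals (89), so Practicals stays at 89.
Weighted total:
  Fieldwork 61 × 0.1 = 6.1
  Reading responses 81 × 0.13 = 10.53
  Practicals 89 × 0.14 = 12.46
  Presentations 51 × 0.1 = 5.1
  Final exam 47 × 0.12 = 5.64
  Studio work 72 × 0.07 = 5.04
  Essays 93 × 0.16 = 14.88
  Problem sets 83 × 0.18 = 14.94
Sum = 74.69
74.69 is ≥ 74 and < 78 → C

C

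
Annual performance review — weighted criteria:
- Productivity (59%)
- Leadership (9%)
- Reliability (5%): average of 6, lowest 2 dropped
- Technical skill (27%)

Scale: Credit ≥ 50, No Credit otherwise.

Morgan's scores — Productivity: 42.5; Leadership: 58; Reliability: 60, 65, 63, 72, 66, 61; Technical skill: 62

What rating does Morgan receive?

Credit

Reliability: drop 60, 61 → average of remaining 4 = 266/4 = 66.5
Weighted total:
  Productivity 42.5 × 0.59 = 25.075
  Leadership 58 × 0.09 = 5.22
  Reliability 66.5 × 0.05 = 3.325
  Technical skill 62 × 0.27 = 16.74
Sum = 50.36
50.36 ≥ 50 → Credit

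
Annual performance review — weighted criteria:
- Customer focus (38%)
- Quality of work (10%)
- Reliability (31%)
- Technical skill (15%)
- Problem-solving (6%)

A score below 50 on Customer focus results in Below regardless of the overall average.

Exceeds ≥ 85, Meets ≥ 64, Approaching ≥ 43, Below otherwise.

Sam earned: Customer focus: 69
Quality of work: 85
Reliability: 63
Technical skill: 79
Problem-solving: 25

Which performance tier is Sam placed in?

Meets

Customer focus score 69 ≥ 50: minimum met.
Weighted total:
  Customer focus 69 × 0.38 = 26.22
  Quality of work 85 × 0.1 = 8.5
  Reliability 63 × 0.31 = 19.53
  Technical skill 79 × 0.15 = 11.85
  Problem-solving 25 × 0.06 = 1.5
Sum = 67.6
67.6 is ≥ 64 and < 85 → Meets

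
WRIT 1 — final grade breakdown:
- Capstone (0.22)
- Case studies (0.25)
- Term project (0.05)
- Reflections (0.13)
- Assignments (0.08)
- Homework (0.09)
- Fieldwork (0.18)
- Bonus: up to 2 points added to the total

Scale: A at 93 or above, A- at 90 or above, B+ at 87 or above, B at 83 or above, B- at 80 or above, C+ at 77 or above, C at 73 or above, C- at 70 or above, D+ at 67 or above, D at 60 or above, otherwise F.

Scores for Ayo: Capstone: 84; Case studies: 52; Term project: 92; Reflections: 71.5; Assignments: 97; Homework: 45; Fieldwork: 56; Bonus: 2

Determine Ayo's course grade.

Weighted total:
  Capstone 84 × 0.22 = 18.48
  Case studies 52 × 0.25 = 13
  Term project 92 × 0.05 = 4.6
  Reflections 71.5 × 0.13 = 9.295
  Assignments 97 × 0.08 = 7.76
  Homework 45 × 0.09 = 4.05
  Fieldwork 56 × 0.18 = 10.08
Sum = 67.265
Bonus: 67.265 + 2 = 69.265
69.265 is ≥ 67 and < 70 → D+

D+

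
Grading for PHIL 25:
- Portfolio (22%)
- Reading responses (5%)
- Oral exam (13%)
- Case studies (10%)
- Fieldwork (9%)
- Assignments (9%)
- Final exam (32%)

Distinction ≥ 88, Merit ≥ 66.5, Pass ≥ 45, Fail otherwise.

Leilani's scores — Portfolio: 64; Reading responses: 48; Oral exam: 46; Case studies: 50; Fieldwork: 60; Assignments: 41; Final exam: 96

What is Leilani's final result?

Weighted total:
  Portfolio 64 × 0.22 = 14.08
  Reading responses 48 × 0.05 = 2.4
  Oral exam 46 × 0.13 = 5.98
  Case studies 50 × 0.1 = 5
  Fieldwork 60 × 0.09 = 5.4
  Assignments 41 × 0.09 = 3.69
  Final exam 96 × 0.32 = 30.72
Sum = 67.27
67.27 is ≥ 66.5 and < 88 → Merit

Merit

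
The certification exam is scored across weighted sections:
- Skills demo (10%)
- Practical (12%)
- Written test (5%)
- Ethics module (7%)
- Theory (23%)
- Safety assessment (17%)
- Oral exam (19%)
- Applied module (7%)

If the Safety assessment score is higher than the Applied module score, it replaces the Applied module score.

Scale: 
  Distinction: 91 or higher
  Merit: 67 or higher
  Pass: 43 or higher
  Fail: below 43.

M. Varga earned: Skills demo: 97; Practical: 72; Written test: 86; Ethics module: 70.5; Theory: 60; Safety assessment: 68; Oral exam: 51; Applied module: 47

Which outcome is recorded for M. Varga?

Safety assessment (68) > Applied module (47), so Applied module counts as 68.
Weighted total:
  Skills demo 97 × 0.1 = 9.7
  Practical 72 × 0.12 = 8.64
  Written test 86 × 0.05 = 4.3
  Ethics module 70.5 × 0.07 = 4.935
  Theory 60 × 0.23 = 13.8
  Safety assessment 68 × 0.17 = 11.56
  Oral exam 51 × 0.19 = 9.69
  Applied module 68 × 0.07 = 4.76
Sum = 67.385
67.385 is ≥ 67 and < 91 → Merit

Merit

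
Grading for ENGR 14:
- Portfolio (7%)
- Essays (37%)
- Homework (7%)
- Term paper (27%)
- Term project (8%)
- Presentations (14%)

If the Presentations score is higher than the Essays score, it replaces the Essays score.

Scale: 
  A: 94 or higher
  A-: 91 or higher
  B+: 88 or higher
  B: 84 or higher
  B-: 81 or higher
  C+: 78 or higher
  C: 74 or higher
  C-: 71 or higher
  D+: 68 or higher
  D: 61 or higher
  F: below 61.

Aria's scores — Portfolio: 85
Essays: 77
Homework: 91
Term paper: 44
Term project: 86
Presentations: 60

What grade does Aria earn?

D

Presentations (60) ≤ Essays (77), so Essays stays at 77.
Weighted total:
  Portfolio 85 × 0.07 = 5.95
  Essays 77 × 0.37 = 28.49
  Homework 91 × 0.07 = 6.37
  Term paper 44 × 0.27 = 11.88
  Term project 86 × 0.08 = 6.88
  Presentations 60 × 0.14 = 8.4
Sum = 67.97
67.97 is ≥ 61 and < 68 → D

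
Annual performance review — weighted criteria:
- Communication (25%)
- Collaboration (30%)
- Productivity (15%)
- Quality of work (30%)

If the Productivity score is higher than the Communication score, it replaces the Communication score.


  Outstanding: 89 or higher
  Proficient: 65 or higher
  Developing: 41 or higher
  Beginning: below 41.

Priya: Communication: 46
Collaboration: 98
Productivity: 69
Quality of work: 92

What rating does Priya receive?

Proficient

Productivity (69) > Communication (46), so Communication counts as 69.
Weighted total:
  Communication 69 × 0.25 = 17.25
  Collaboration 98 × 0.3 = 29.4
  Productivity 69 × 0.15 = 10.35
  Quality of work 92 × 0.3 = 27.6
Sum = 84.6
84.6 is ≥ 65 and < 89 → Proficient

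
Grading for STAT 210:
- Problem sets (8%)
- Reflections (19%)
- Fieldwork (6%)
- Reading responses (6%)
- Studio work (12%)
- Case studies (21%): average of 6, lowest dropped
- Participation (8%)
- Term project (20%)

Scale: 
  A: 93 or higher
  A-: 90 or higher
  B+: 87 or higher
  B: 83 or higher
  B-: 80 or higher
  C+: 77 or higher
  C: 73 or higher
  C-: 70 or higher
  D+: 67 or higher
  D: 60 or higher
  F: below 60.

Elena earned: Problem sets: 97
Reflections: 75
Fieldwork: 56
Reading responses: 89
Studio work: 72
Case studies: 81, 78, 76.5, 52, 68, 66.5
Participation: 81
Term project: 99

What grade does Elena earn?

B-

Case studies: drop 52 → average of remaining 5 = 370/5 = 74
Weighted total:
  Problem sets 97 × 0.08 = 7.76
  Reflections 75 × 0.19 = 14.25
  Fieldwork 56 × 0.06 = 3.36
  Reading responses 89 × 0.06 = 5.34
  Studio work 72 × 0.12 = 8.64
  Case studies 74 × 0.21 = 15.54
  Participation 81 × 0.08 = 6.48
  Term project 99 × 0.2 = 19.8
Sum = 81.17
81.17 is ≥ 80 and < 83 → B-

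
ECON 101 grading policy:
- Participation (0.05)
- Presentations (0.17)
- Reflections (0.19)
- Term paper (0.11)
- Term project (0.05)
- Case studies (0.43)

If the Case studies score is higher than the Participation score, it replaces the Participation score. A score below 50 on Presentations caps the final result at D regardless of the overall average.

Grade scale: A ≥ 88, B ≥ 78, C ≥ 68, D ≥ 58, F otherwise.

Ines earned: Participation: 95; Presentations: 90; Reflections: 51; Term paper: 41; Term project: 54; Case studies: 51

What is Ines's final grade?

D

Case studies (51) ≤ Participation (95), so Participation stays at 95.
Presentations score 90 ≥ 50: minimum met.
Weighted total:
  Participation 95 × 0.05 = 4.75
  Presentations 90 × 0.17 = 15.3
  Reflections 51 × 0.19 = 9.69
  Term paper 41 × 0.11 = 4.51
  Term project 54 × 0.05 = 2.7
  Case studies 51 × 0.43 = 21.93
Sum = 58.88
58.88 is ≥ 58 and < 68 → D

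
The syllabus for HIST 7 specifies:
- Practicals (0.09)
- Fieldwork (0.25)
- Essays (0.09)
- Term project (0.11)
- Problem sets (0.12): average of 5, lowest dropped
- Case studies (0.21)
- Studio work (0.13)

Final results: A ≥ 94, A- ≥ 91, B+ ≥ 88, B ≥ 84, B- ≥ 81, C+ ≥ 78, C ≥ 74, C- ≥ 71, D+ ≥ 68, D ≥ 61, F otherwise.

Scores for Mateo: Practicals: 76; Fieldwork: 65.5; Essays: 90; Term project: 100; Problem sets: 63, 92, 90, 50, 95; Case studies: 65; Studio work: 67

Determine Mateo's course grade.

Problem sets: drop 50 → average of remaining 4 = 340/4 = 85
Weighted total:
  Practicals 76 × 0.09 = 6.84
  Fieldwork 65.5 × 0.25 = 16.375
  Essays 90 × 0.09 = 8.1
  Term project 100 × 0.11 = 11
  Problem sets 85 × 0.12 = 10.2
  Case studies 65 × 0.21 = 13.65
  Studio work 67 × 0.13 = 8.71
Sum = 74.875
74.875 is ≥ 74 and < 78 → C

C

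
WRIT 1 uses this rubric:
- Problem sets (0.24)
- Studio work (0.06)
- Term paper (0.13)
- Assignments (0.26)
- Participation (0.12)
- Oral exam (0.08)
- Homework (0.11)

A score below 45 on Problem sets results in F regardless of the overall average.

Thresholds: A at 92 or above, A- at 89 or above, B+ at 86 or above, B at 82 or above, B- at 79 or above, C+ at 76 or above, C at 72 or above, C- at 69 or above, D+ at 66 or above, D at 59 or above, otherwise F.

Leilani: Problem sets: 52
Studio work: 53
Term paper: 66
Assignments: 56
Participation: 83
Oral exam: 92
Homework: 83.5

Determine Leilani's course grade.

D

Problem sets score 52 ≥ 45: minimum met.
Weighted total:
  Problem sets 52 × 0.24 = 12.48
  Studio work 53 × 0.06 = 3.18
  Term paper 66 × 0.13 = 8.58
  Assignments 56 × 0.26 = 14.56
  Participation 83 × 0.12 = 9.96
  Oral exam 92 × 0.08 = 7.36
  Homework 83.5 × 0.11 = 9.185
Sum = 65.305
65.305 is ≥ 59 and < 66 → D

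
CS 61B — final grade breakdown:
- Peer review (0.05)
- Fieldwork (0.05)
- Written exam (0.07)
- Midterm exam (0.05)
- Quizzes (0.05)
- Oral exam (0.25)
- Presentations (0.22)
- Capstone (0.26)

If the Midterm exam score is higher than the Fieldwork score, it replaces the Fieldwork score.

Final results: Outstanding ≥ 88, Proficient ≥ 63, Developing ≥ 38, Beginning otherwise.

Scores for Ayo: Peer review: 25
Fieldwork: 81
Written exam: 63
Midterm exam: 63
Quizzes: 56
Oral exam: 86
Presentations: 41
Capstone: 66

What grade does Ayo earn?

Proficient

Midterm exam (63) ≤ Fieldwork (81), so Fieldwork stays at 81.
Weighted total:
  Peer review 25 × 0.05 = 1.25
  Fieldwork 81 × 0.05 = 4.05
  Written exam 63 × 0.07 = 4.41
  Midterm exam 63 × 0.05 = 3.15
  Quizzes 56 × 0.05 = 2.8
  Oral exam 86 × 0.25 = 21.5
  Presentations 41 × 0.22 = 9.02
  Capstone 66 × 0.26 = 17.16
Sum = 63.34
63.34 is ≥ 63 and < 88 → Proficient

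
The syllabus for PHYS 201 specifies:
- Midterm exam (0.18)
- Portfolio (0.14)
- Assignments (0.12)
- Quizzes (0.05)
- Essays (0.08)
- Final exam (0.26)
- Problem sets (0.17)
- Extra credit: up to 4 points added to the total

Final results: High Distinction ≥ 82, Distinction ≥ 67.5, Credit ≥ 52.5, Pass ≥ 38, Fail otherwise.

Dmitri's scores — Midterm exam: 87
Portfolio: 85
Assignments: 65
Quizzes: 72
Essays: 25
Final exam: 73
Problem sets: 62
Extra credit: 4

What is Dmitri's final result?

Weighted total:
  Midterm exam 87 × 0.18 = 15.66
  Portfolio 85 × 0.14 = 11.9
  Assignments 65 × 0.12 = 7.8
  Quizzes 72 × 0.05 = 3.6
  Essays 25 × 0.08 = 2
  Final exam 73 × 0.26 = 18.98
  Problem sets 62 × 0.17 = 10.54
Sum = 70.48
Extra credit: 70.48 + 4 = 74.48
74.48 is ≥ 67.5 and < 82 → Distinction

Distinction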